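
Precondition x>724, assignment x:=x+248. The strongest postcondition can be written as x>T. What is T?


Formula: sp(P, x:=E) = exists old_x. (x = E[old_x/x]) AND P[old_x/x] (old_x is the value of x before the assignment; eliminate old_x by solving x = E[old_x/x] for old_x)
Step 1: Precondition P: x>724, i.e. old_x > 724
Step 2: Assignment gives x = old_x + 248, so old_x = x - 248
Step 3: Substitute into P: x - 248 > 724
Step 4: Simplify: x > 724+248 = 972

972


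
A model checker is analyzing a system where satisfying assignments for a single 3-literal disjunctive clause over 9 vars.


Step 1: Total=2^9=512
Step 2: Unsat when all 3 false: 2^6=64
Step 3: Sat=512-64=448

448


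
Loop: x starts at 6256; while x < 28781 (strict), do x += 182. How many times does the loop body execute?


Step 1: x goes from 6256 toward 28781 by 182; the body runs while x<28781, so iterations = ceil((bound-start)/step)
Step 2: Distance=22525
Step 3: ceil(22525/182)=124

124


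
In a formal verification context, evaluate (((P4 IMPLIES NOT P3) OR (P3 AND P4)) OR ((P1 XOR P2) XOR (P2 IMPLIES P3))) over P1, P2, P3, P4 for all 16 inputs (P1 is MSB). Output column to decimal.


Formula: (((P4 IMPLIES NOT P3) OR (P3 AND P4)) OR ((P1 XOR P2) XOR (P2 IMPLIES P3))) over P1, P2, P3, P4 (16 rows)
Evaluate each row (bits = P1,P2,P3,P4, MSB first):
  row 0 [0000]: (((0 IMPLIES NOT 0) OR (0 AND 0)) OR ((0 XOR 0) XOR (0 IMPLIES 0))) -> 1
  row 1 [0001]: (((1 IMPLIES NOT 0) OR (0 AND 1)) OR ((0 XOR 0) XOR (0 IMPLIES 0))) -> 1
  row 2 [0010]: (((0 IMPLIES NOT 1) OR (1 AND 0)) OR ((0 XOR 0) XOR (0 IMPLIES 1))) -> 1
  row 3 [0011]: (((1 IMPLIES NOT 1) OR (1 AND 1)) OR ((0 XOR 0) XOR (0 IMPLIES 1))) -> 1
  row 4 [0100]: (((0 IMPLIES NOT 0) OR (0 AND 0)) OR ((0 XOR 1) XOR (1 IMPLIES 0))) -> 1
  row 5 [0101]: (((1 IMPLIES NOT 0) OR (0 AND 1)) OR ((0 XOR 1) XOR (1 IMPLIES 0))) -> 1
  row 6 [0110]: (((0 IMPLIES NOT 1) OR (1 AND 0)) OR ((0 XOR 1) XOR (1 IMPLIES 1))) -> 1
  row 7 [0111]: (((1 IMPLIES NOT 1) OR (1 AND 1)) OR ((0 XOR 1) XOR (1 IMPLIES 1))) -> 1
  row 8 [1000]: (((0 IMPLIES NOT 0) OR (0 AND 0)) OR ((1 XOR 0) XOR (0 IMPLIES 0))) -> 1
  row 9 [1001]: (((1 IMPLIES NOT 0) OR (0 AND 1)) OR ((1 XOR 0) XOR (0 IMPLIES 0))) -> 1
  row 10 [1010]: (((0 IMPLIES NOT 1) OR (1 AND 0)) OR ((1 XOR 0) XOR (0 IMPLIES 1))) -> 1
  row 11 [1011]: (((1 IMPLIES NOT 1) OR (1 AND 1)) OR ((1 XOR 0) XOR (0 IMPLIES 1))) -> 1
  row 12 [1100]: (((0 IMPLIES NOT 0) OR (0 AND 0)) OR ((1 XOR 1) XOR (1 IMPLIES 0))) -> 1
  row 13 [1101]: (((1 IMPLIES NOT 0) OR (0 AND 1)) OR ((1 XOR 1) XOR (1 IMPLIES 0))) -> 1
  row 14 [1110]: (((0 IMPLIES NOT 1) OR (1 AND 0)) OR ((1 XOR 1) XOR (1 IMPLIES 1))) -> 1
  row 15 [1111]: (((1 IMPLIES NOT 1) OR (1 AND 1)) OR ((1 XOR 1) XOR (1 IMPLIES 1))) -> 1
Full result column, 4 rows per line (P1,P2 fixed per line; P3,P4 runs 00..11 left to right):
  rows 0-3 [P1,P2=00]: 1111  = hex F
  rows 4-7 [P1,P2=01]: 1111  = hex F
  rows 8-11 [P1,P2=10]: 1111  = hex F
  rows 12-15 [P1,P2=11]: 1111  = hex F
Output column (row 0 .. row 15) = 1111111111111111
Output column grouped in 4s = 1111 1111 1111 1111 = 0xFFFF
Convert to decimal digit by digit (value = value*16 + digit):
  F -> 15
  15*16 + 15 (F) = 255
  255*16 + 15 (F) = 4095
  4095*16 + 15 (F) = 65535
Decimal = 65535

65535


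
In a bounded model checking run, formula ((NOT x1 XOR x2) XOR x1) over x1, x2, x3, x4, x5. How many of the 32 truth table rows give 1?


Formula: ((NOT x1 XOR x2) XOR x1) over 5 vars (32 rows)
Evaluate each row (x1, x2, x3, x4, x5 as bits, MSB first):
  row 0 [00000]: ((NOT 0 XOR 0) XOR 0) -> 1
  row 1 [00001]: ((NOT 0 XOR 0) XOR 0) -> 1
  row 2 [00010]: ((NOT 0 XOR 0) XOR 0) -> 1
  row 3 [00011]: ((NOT 0 XOR 0) XOR 0) -> 1
  row 4 [00100]: ((NOT 0 XOR 0) XOR 0) -> 1
  row 5 [00101]: ((NOT 0 XOR 0) XOR 0) -> 1
  row 6 [00110]: ((NOT 0 XOR 0) XOR 0) -> 1
  row 7 [00111]: ((NOT 0 XOR 0) XOR 0) -> 1
  row 8 [01000]: ((NOT 0 XOR 1) XOR 0) -> 0
  row 9 [01001]: ((NOT 0 XOR 1) XOR 0) -> 0
  row 10 [01010]: ((NOT 0 XOR 1) XOR 0) -> 0
  row 11 [01011]: ((NOT 0 XOR 1) XOR 0) -> 0
  row 12 [01100]: ((NOT 0 XOR 1) XOR 0) -> 0
  row 13 [01101]: ((NOT 0 XOR 1) XOR 0) -> 0
  row 14 [01110]: ((NOT 0 XOR 1) XOR 0) -> 0
  row 15 [01111]: ((NOT 0 XOR 1) XOR 0) -> 0
  row 16 [10000]: ((NOT 1 XOR 0) XOR 1) -> 1
  row 17 [10001]: ((NOT 1 XOR 0) XOR 1) -> 1
  row 18 [10010]: ((NOT 1 XOR 0) XOR 1) -> 1
  row 19 [10011]: ((NOT 1 XOR 0) XOR 1) -> 1
  row 20 [10100]: ((NOT 1 XOR 0) XOR 1) -> 1
  row 21 [10101]: ((NOT 1 XOR 0) XOR 1) -> 1
  row 22 [10110]: ((NOT 1 XOR 0) XOR 1) -> 1
  row 23 [10111]: ((NOT 1 XOR 0) XOR 1) -> 1
  row 24 [11000]: ((NOT 1 XOR 1) XOR 1) -> 0
  row 25 [11001]: ((NOT 1 XOR 1) XOR 1) -> 0
  row 26 [11010]: ((NOT 1 XOR 1) XOR 1) -> 0
  row 27 [11011]: ((NOT 1 XOR 1) XOR 1) -> 0
  row 28 [11100]: ((NOT 1 XOR 1) XOR 1) -> 0
  row 29 [11101]: ((NOT 1 XOR 1) XOR 1) -> 0
  row 30 [11110]: ((NOT 1 XOR 1) XOR 1) -> 0
  row 31 [11111]: ((NOT 1 XOR 1) XOR 1) -> 0
Full result column, 8 rows per line (x1,x2 fixed per line; x3,x4,x5 runs 000..111 left to right):
  rows 0-7 [x1,x2=00]: 11111111  (ones: 8)
  rows 8-15 [x1,x2=01]: 00000000  (ones: 0)
  rows 16-23 [x1,x2=10]: 11111111  (ones: 8)
  rows 24-31 [x1,x2=11]: 00000000  (ones: 0)
Count of 1-rows = 8+0+8+0 = 16

16


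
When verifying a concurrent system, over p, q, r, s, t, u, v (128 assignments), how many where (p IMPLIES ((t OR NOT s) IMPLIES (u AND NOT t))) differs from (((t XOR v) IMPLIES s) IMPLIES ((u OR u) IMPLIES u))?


F1 = (p IMPLIES ((t OR NOT s) IMPLIES (u AND NOT t)))
F2 = (((t XOR v) IMPLIES s) IMPLIES ((u OR u) IMPLIES u))
Evaluate both on each of 128 rows (bits = p,q,r,s,t,u,v):
  row 0 [0000000]: F1=1 F2=1 -> 0
  row 1 [0000001]: F1=1 F2=1 -> 0
  row 2 [0000010]: F1=1 F2=1 -> 0
  row 3 [0000011]: F1=1 F2=1 -> 0
  row 4 [0000100]: F1=1 F2=1 -> 0
  (every remaining row is evaluated the same way; all 128 results are listed next)
Full result column, 8 rows per line (p,q,r,s fixed per line; t,u,v runs 000..111 left to right):
  rows 0-7 [p,q,r,s=0000]: 00000000  (ones: 0)
  rows 8-15 [p,q,r,s=0001]: 00000000  (ones: 0)
  rows 16-23 [p,q,r,s=0010]: 00000000  (ones: 0)
  rows 24-31 [p,q,r,s=0011]: 00000000  (ones: 0)
  rows 32-39 [p,q,r,s=0100]: 00000000  (ones: 0)
  rows 40-47 [p,q,r,s=0101]: 00000000  (ones: 0)
  rows 48-55 [p,q,r,s=0110]: 00000000  (ones: 0)
  rows 56-63 [p,q,r,s=0111]: 00000000  (ones: 0)
  rows 64-71 [p,q,r,s=1000]: 11001111  (ones: 6)
  rows 72-79 [p,q,r,s=1001]: 00001111  (ones: 4)
  rows 80-87 [p,q,r,s=1010]: 11001111  (ones: 6)
  rows 88-95 [p,q,r,s=1011]: 00001111  (ones: 4)
  rows 96-103 [p,q,r,s=1100]: 11001111  (ones: 6)
  rows 104-111 [p,q,r,s=1101]: 00001111  (ones: 4)
  rows 112-119 [p,q,r,s=1110]: 11001111  (ones: 6)
  rows 120-127 [p,q,r,s=1111]: 00001111  (ones: 4)
Disagreements = 0+0+0+0+0+0+0+0+6+4+6+4+6+4+6+4 = 40

40


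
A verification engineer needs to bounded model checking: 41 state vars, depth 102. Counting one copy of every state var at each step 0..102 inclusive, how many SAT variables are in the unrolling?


BMC unrolls to depth k, creating one copy of each state var for steps 0..k.
Step count = 102 + 1 = 103 (steps 0 through 102)
Vars per step = 41
Total = 41 * 103 = 4223

4223


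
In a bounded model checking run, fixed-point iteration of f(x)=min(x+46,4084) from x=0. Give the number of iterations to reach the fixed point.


Step 1: x=0, cap=4084, increment=46
Step 2: x grows by 46 each step until capped at 4084; fixed point is x=4084
Step 3: iterations = ceil(4084/46) = 89

89


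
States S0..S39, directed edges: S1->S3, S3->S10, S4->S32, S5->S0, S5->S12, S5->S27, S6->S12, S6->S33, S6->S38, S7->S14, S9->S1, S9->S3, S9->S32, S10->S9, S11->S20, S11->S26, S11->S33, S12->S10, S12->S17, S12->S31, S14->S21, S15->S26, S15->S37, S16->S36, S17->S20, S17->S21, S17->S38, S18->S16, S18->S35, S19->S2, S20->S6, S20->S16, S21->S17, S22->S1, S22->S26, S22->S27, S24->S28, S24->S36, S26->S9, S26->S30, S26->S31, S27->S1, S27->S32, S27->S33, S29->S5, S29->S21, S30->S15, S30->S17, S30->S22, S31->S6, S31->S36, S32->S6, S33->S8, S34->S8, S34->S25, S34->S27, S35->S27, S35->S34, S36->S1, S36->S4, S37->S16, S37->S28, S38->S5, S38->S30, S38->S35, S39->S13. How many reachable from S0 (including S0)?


BFS from S0:
  layer 0: {S0}
Reachable set: {S0}
Count = 1

1


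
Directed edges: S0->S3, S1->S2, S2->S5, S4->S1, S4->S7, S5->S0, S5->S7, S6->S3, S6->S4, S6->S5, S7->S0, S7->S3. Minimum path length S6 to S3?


BFS layer-by-layer from S6:
  dist 0: {S6}
  dist 1: {S3, S4, S5}
  -> S3 reached at distance 1
Shortest path length = 1

1


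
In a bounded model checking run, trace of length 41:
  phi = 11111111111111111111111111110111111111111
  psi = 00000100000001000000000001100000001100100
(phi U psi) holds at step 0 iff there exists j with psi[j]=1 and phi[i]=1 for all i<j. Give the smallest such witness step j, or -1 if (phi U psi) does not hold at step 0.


(phi U psi) at 0: need smallest j with psi[j]=1 and phi[i]=1 for all i in [0,j).
Scan from step 0:
  step 0: phi=1, psi=0 -> continue
  step 1: phi=1, psi=0 -> continue
  step 2: phi=1, psi=0 -> continue
  step 3: phi=1, psi=0 -> continue
  step 5: psi=1 and phi held for [0,5) -> witness found
Witness step = 5

5


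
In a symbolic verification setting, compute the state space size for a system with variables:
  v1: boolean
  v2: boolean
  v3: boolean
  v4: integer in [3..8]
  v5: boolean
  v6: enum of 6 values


State space = product of domain sizes of all variables.
Domain sizes:
  v1 (boolean): 2
  v2 (boolean): 2
  v3 (boolean): 2
  v4 (integer in [3..8]): 6
  v5 (boolean): 2
  v6 (enum of 6 values): 6
Product = 2 * 2 * 2 * 6 * 2 * 6 = 576

576


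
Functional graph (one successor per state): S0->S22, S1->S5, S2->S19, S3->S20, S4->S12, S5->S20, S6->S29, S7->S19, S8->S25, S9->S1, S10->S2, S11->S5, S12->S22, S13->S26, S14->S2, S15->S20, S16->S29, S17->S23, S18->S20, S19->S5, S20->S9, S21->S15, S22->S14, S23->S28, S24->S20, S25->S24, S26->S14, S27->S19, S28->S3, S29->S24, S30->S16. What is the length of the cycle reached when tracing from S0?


Trace from S0 until a state repeats:
  S0 -> S22 -> S14 -> S2 -> S19 -> S5 -> S20 -> S9 -> S1 -> S5
S5 first seen at step 5, revisited at step 9.
Cycle length = 9 - 5 = 4

4


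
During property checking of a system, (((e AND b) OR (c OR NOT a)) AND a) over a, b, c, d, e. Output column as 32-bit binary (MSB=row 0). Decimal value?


Formula: (((e AND b) OR (c OR NOT a)) AND a) over a, b, c, d, e (32 rows)
Evaluate each row (bits = a,b,c,d,e, MSB first):
  row 0 [00000]: (((0 AND 0) OR (0 OR NOT 0)) AND 0) -> 0
  row 1 [00001]: (((1 AND 0) OR (0 OR NOT 0)) AND 0) -> 0
  row 2 [00010]: (((0 AND 0) OR (0 OR NOT 0)) AND 0) -> 0
  row 3 [00011]: (((1 AND 0) OR (0 OR NOT 0)) AND 0) -> 0
  row 4 [00100]: (((0 AND 0) OR (1 OR NOT 0)) AND 0) -> 0
  row 5 [00101]: (((1 AND 0) OR (1 OR NOT 0)) AND 0) -> 0
  row 6 [00110]: (((0 AND 0) OR (1 OR NOT 0)) AND 0) -> 0
  row 7 [00111]: (((1 AND 0) OR (1 OR NOT 0)) AND 0) -> 0
  row 8 [01000]: (((0 AND 1) OR (0 OR NOT 0)) AND 0) -> 0
  row 9 [01001]: (((1 AND 1) OR (0 OR NOT 0)) AND 0) -> 0
  row 10 [01010]: (((0 AND 1) OR (0 OR NOT 0)) AND 0) -> 0
  row 11 [01011]: (((1 AND 1) OR (0 OR NOT 0)) AND 0) -> 0
  row 12 [01100]: (((0 AND 1) OR (1 OR NOT 0)) AND 0) -> 0
  row 13 [01101]: (((1 AND 1) OR (1 OR NOT 0)) AND 0) -> 0
  row 14 [01110]: (((0 AND 1) OR (1 OR NOT 0)) AND 0) -> 0
  row 15 [01111]: (((1 AND 1) OR (1 OR NOT 0)) AND 0) -> 0
  row 16 [10000]: (((0 AND 0) OR (0 OR NOT 1)) AND 1) -> 0
  row 17 [10001]: (((1 AND 0) OR (0 OR NOT 1)) AND 1) -> 0
  row 18 [10010]: (((0 AND 0) OR (0 OR NOT 1)) AND 1) -> 0
  row 19 [10011]: (((1 AND 0) OR (0 OR NOT 1)) AND 1) -> 0
  row 20 [10100]: (((0 AND 0) OR (1 OR NOT 1)) AND 1) -> 1
  row 21 [10101]: (((1 AND 0) OR (1 OR NOT 1)) AND 1) -> 1
  row 22 [10110]: (((0 AND 0) OR (1 OR NOT 1)) AND 1) -> 1
  row 23 [10111]: (((1 AND 0) OR (1 OR NOT 1)) AND 1) -> 1
  row 24 [11000]: (((0 AND 1) OR (0 OR NOT 1)) AND 1) -> 0
  row 25 [11001]: (((1 AND 1) OR (0 OR NOT 1)) AND 1) -> 1
  row 26 [11010]: (((0 AND 1) OR (0 OR NOT 1)) AND 1) -> 0
  row 27 [11011]: (((1 AND 1) OR (0 OR NOT 1)) AND 1) -> 1
  row 28 [11100]: (((0 AND 1) OR (1 OR NOT 1)) AND 1) -> 1
  row 29 [11101]: (((1 AND 1) OR (1 OR NOT 1)) AND 1) -> 1
  row 30 [11110]: (((0 AND 1) OR (1 OR NOT 1)) AND 1) -> 1
  row 31 [11111]: (((1 AND 1) OR (1 OR NOT 1)) AND 1) -> 1
Full result column, 4 rows per line (a,b,c fixed per line; d,e runs 00..11 left to right):
  rows 0-3 [a,b,c=000]: 0000  = hex 0
  rows 4-7 [a,b,c=001]: 0000  = hex 0
  rows 8-11 [a,b,c=010]: 0000  = hex 0
  rows 12-15 [a,b,c=011]: 0000  = hex 0
  rows 16-19 [a,b,c=100]: 0000  = hex 0
  rows 20-23 [a,b,c=101]: 1111  = hex F
  rows 24-27 [a,b,c=110]: 0101  = hex 5
  rows 28-31 [a,b,c=111]: 1111  = hex F
Output column (row 0 .. row 31) = 00000000000000000000111101011111
Output column grouped in 4s = 0000 0000 0000 0000 0000 1111 0101 1111 = 0x00000F5F
Convert to decimal digit by digit (value = value*16 + digit):
  0 -> 0
  0*16 + 0 = 0
  0*16 + 0 = 0
  0*16 + 0 = 0
  0*16 + 0 = 0
  0*16 + 15 (F) = 15
  15*16 + 5 = 245
  245*16 + 15 (F) = 3935
Decimal = 3935

3935


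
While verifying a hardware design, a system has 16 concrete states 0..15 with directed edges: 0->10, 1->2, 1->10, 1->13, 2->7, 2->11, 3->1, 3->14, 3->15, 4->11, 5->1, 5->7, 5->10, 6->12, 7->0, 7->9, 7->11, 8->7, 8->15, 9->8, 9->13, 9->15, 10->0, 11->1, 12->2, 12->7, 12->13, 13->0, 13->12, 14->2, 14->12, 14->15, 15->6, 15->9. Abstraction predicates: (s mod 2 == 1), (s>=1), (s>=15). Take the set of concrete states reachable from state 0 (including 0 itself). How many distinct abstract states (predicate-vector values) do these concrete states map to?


BFS from 0:
Concrete reachable: {0, 10}
Abstract via predicates (s mod 2 == 1), (s>=1), (s>=15):
  (0,0,0) <- {0}
  (0,1,0) <- {10}
Distinct abstract states = 2

2


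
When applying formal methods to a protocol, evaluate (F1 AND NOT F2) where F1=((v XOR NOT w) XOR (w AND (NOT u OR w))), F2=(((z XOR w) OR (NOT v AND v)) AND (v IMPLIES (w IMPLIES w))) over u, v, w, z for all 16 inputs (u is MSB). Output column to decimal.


F1 = ((v XOR NOT w) XOR (w AND (NOT u OR w)))
F2 = (((z XOR w) OR (NOT v AND v)) AND (v IMPLIES (w IMPLIES w)))
Counterexample to F1=>F2 is where F1=1 and F2=0.
Evaluate each row (bits = u,v,w,z, MSB first):
  row 0 [0000]: F1=1 F2=0 -> F1&~F2 -> 1
  row 1 [0001]: F1=1 F2=1 -> F1&~F2 -> 0
  row 2 [0010]: F1=1 F2=1 -> F1&~F2 -> 0
  row 3 [0011]: F1=1 F2=0 -> F1&~F2 -> 1
  row 4 [0100]: F1=0 F2=0 -> F1&~F2 -> 0
  row 5 [0101]: F1=0 F2=1 -> F1&~F2 -> 0
  row 6 [0110]: F1=0 F2=1 -> F1&~F2 -> 0
  row 7 [0111]: F1=0 F2=0 -> F1&~F2 -> 0
  row 8 [1000]: F1=1 F2=0 -> F1&~F2 -> 1
  row 9 [1001]: F1=1 F2=1 -> F1&~F2 -> 0
  row 10 [1010]: F1=1 F2=1 -> F1&~F2 -> 0
  row 11 [1011]: F1=1 F2=0 -> F1&~F2 -> 1
  row 12 [1100]: F1=0 F2=0 -> F1&~F2 -> 0
  row 13 [1101]: F1=0 F2=1 -> F1&~F2 -> 0
  row 14 [1110]: F1=0 F2=1 -> F1&~F2 -> 0
  row 15 [1111]: F1=0 F2=0 -> F1&~F2 -> 0
Full result column, 4 rows per line (u,v fixed per line; w,z runs 00..11 left to right):
  rows 0-3 [u,v=00]: 1001  = hex 9
  rows 4-7 [u,v=01]: 0000  = hex 0
  rows 8-11 [u,v=10]: 1001  = hex 9
  rows 12-15 [u,v=11]: 0000  = hex 0
Counterexample vector (row 0 .. row 15) = 1001000010010000
Output column grouped in 4s = 1001 0000 1001 0000 = 0x9090
Convert to decimal digit by digit (value = value*16 + digit):
  9 -> 9
  9*16 + 0 = 144
  144*16 + 9 = 2313
  2313*16 + 0 = 37008
Decimal = 37008

37008


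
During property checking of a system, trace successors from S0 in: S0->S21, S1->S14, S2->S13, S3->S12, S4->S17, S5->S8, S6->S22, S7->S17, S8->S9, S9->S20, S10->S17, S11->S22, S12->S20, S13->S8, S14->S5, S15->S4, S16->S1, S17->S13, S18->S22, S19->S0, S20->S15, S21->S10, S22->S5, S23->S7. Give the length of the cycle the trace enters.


Trace from S0 until a state repeats:
  S0 -> S21 -> S10 -> S17 -> S13 -> S8 -> S9 -> S20 -> S15 -> S4 -> S17
S17 first seen at step 3, revisited at step 10.
Cycle length = 10 - 3 = 7

7


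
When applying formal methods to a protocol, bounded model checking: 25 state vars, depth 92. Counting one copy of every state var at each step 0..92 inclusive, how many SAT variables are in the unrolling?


BMC unrolls to depth k, creating one copy of each state var for steps 0..k.
Step count = 92 + 1 = 93 (steps 0 through 92)
Vars per step = 25
Total = 25 * 93 = 2325

2325


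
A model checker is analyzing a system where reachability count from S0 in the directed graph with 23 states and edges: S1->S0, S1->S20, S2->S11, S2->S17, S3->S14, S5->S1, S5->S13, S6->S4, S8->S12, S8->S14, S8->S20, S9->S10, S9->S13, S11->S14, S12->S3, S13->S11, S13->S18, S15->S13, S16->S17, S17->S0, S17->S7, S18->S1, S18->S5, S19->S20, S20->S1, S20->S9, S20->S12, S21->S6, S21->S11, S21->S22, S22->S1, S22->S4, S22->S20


BFS from S0:
  layer 0: {S0}
Reachable set: {S0}
Count = 1

1


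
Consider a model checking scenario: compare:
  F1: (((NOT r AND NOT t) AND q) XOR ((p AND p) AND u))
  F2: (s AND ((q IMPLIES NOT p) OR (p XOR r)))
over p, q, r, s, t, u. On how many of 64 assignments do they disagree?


F1 = (((NOT r AND NOT t) AND q) XOR ((p AND p) AND u))
F2 = (s AND ((q IMPLIES NOT p) OR (p XOR r)))
Evaluate both on each of 64 rows (bits = p,q,r,s,t,u):
  row 0 [000000]: F1=0 F2=0 -> 0
  row 1 [000001]: F1=0 F2=0 -> 0
  row 2 [000010]: F1=0 F2=0 -> 0
  row 3 [000011]: F1=0 F2=0 -> 0
  row 4 [000100]: F1=0 F2=1 (differ) -> 1
  (every remaining row is evaluated the same way; all 64 results are listed next)
Full result column, 8 rows per line (p,q,r fixed per line; s,t,u runs 000..111 left to right):
  rows 0-7 [p,q,r=000]: 00001111  (ones: 4)
  rows 8-15 [p,q,r=001]: 00001111  (ones: 4)
  rows 16-23 [p,q,r=010]: 11000011  (ones: 4)
  rows 24-31 [p,q,r=011]: 00001111  (ones: 4)
  rows 32-39 [p,q,r=100]: 01011010  (ones: 4)
  rows 40-47 [p,q,r=101]: 01011010  (ones: 4)
  rows 48-55 [p,q,r=110]: 10010110  (ones: 4)
  rows 56-63 [p,q,r=111]: 01010101  (ones: 4)
Disagreements = 4+4+4+4+4+4+4+4 = 32

32


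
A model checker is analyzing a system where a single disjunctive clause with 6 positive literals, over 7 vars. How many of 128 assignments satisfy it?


Step 1: Total=2^7=128
Step 2: Unsat when all 6 false: 2^1=2
Step 3: Sat=128-2=126

126


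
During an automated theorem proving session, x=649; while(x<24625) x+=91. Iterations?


Step 1: x goes from 649 toward 24625 by 91; the body runs while x<24625, so iterations = ceil((bound-start)/step)
Step 2: Distance=23976
Step 3: ceil(23976/91)=264

264


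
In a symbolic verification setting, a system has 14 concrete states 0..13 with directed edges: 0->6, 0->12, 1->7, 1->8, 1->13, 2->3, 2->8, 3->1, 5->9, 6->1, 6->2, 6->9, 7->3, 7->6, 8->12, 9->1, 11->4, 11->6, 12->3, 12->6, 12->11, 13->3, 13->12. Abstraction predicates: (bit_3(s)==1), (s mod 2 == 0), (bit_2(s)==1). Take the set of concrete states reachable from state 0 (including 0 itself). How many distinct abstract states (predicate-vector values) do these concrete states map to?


BFS from 0:
Concrete reachable: {0, 1, 2, 3, 4, 6, 7, 8, 9, 11, 12, 13}
Abstract via predicates (bit_3(s)==1), (s mod 2 == 0), (bit_2(s)==1):
  (0,0,0) <- {1, 3}
  (0,0,1) <- {7}
  (0,1,0) <- {0, 2}
  (0,1,1) <- {4, 6}
  (1,0,0) <- {9, 11}
  (1,0,1) <- {13}
  (1,1,0) <- {8}
  (1,1,1) <- {12}
Distinct abstract states = 8

8


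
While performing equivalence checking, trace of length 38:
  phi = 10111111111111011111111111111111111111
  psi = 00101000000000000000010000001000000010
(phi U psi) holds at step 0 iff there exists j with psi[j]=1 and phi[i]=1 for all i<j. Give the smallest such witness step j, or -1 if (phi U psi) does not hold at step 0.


(phi U psi) at 0: need smallest j with psi[j]=1 and phi[i]=1 for all i in [0,j).
Scan from step 0:
  step 0: phi=1, psi=0 -> continue
  step 1: phi=0 -> phi-prefix broken from here
  step 2: psi=1 but phi already failed -> not a witness
  step 4: psi=1 but phi already failed -> not a witness
  step 21: psi=1 but phi already failed -> not a witness
  step 28: psi=1 but phi already failed -> not a witness
  step 36: psi=1 but phi already failed -> not a witness
  end of trace: no witness -> -1
Witness step = -1

-1


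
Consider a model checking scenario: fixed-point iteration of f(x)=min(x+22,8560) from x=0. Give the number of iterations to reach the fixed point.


Step 1: x=0, cap=8560, increment=22
Step 2: x grows by 22 each step until capped at 8560; fixed point is x=8560
Step 3: iterations = ceil(8560/22) = 390

390


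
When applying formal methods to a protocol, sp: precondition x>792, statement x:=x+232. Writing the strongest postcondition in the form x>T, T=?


Formula: sp(P, x:=E) = exists old_x. (x = E[old_x/x]) AND P[old_x/x] (old_x is the value of x before the assignment; eliminate old_x by solving x = E[old_x/x] for old_x)
Step 1: Precondition P: x>792, i.e. old_x > 792
Step 2: Assignment gives x = old_x + 232, so old_x = x - 232
Step 3: Substitute into P: x - 232 > 792
Step 4: Simplify: x > 792+232 = 1024

1024


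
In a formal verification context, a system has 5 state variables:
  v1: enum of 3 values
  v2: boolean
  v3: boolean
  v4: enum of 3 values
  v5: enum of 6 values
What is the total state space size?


State space = product of domain sizes of all variables.
Domain sizes:
  v1 (enum of 3 values): 3
  v2 (boolean): 2
  v3 (boolean): 2
  v4 (enum of 3 values): 3
  v5 (enum of 6 values): 6
Product = 3 * 2 * 2 * 3 * 6 = 216

216


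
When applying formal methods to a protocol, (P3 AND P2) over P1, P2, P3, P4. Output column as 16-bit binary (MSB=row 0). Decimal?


Formula: (P3 AND P2) over P1, P2, P3, P4 (16 rows)
Evaluate each row (bits = P1,P2,P3,P4, MSB first):
  row 0 [0000]: (0 AND 0) -> 0
  row 1 [0001]: (0 AND 0) -> 0
  row 2 [0010]: (1 AND 0) -> 0
  row 3 [0011]: (1 AND 0) -> 0
  row 4 [0100]: (0 AND 1) -> 0
  row 5 [0101]: (0 AND 1) -> 0
  row 6 [0110]: (1 AND 1) -> 1
  row 7 [0111]: (1 AND 1) -> 1
  row 8 [1000]: (0 AND 0) -> 0
  row 9 [1001]: (0 AND 0) -> 0
  row 10 [1010]: (1 AND 0) -> 0
  row 11 [1011]: (1 AND 0) -> 0
  row 12 [1100]: (0 AND 1) -> 0
  row 13 [1101]: (0 AND 1) -> 0
  row 14 [1110]: (1 AND 1) -> 1
  row 15 [1111]: (1 AND 1) -> 1
Full result column, 4 rows per line (P1,P2 fixed per line; P3,P4 runs 00..11 left to right):
  rows 0-3 [P1,P2=00]: 0000  = hex 0
  rows 4-7 [P1,P2=01]: 0011  = hex 3
  rows 8-11 [P1,P2=10]: 0000  = hex 0
  rows 12-15 [P1,P2=11]: 0011  = hex 3
Output column (row 0 .. row 15) = 0000001100000011
Output column grouped in 4s = 0000 0011 0000 0011 = 0x0303
Convert to decimal digit by digit (value = value*16 + digit):
  0 -> 0
  0*16 + 3 = 3
  3*16 + 0 = 48
  48*16 + 3 = 771
Decimal = 771

771


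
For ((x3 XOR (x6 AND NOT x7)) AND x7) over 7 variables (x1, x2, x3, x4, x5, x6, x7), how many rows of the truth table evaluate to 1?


Formula: ((x3 XOR (x6 AND NOT x7)) AND x7) over 7 vars (128 rows)
Evaluate each row (x1, x2, x3, x4, x5, x6, x7 as bits, MSB first):
  row 0 [0000000]: ((0 XOR (0 AND NOT 0)) AND 0) -> 0
  row 1 [0000001]: ((0 XOR (0 AND NOT 1)) AND 1) -> 0
  row 2 [0000010]: ((0 XOR (1 AND NOT 0)) AND 0) -> 0
  row 3 [0000011]: ((0 XOR (1 AND NOT 1)) AND 1) -> 0
  row 4 [0000100]: ((0 XOR (0 AND NOT 0)) AND 0) -> 0
  (every remaining row is evaluated the same way; all 128 results are listed next)
Full result column, 8 rows per line (x1,x2,x3,x4 fixed per line; x5,x6,x7 runs 000..111 left to right):
  rows 0-7 [x1,x2,x3,x4=0000]: 00000000  (ones: 0)
  rows 8-15 [x1,x2,x3,x4=0001]: 00000000  (ones: 0)
  rows 16-23 [x1,x2,x3,x4=0010]: 01010101  (ones: 4)
  rows 24-31 [x1,x2,x3,x4=0011]: 01010101  (ones: 4)
  rows 32-39 [x1,x2,x3,x4=0100]: 00000000  (ones: 0)
  rows 40-47 [x1,x2,x3,x4=0101]: 00000000  (ones: 0)
  rows 48-55 [x1,x2,x3,x4=0110]: 01010101  (ones: 4)
  rows 56-63 [x1,x2,x3,x4=0111]: 01010101  (ones: 4)
  rows 64-71 [x1,x2,x3,x4=1000]: 00000000  (ones: 0)
  rows 72-79 [x1,x2,x3,x4=1001]: 00000000  (ones: 0)
  rows 80-87 [x1,x2,x3,x4=1010]: 01010101  (ones: 4)
  rows 88-95 [x1,x2,x3,x4=1011]: 01010101  (ones: 4)
  rows 96-103 [x1,x2,x3,x4=1100]: 00000000  (ones: 0)
  rows 104-111 [x1,x2,x3,x4=1101]: 00000000  (ones: 0)
  rows 112-119 [x1,x2,x3,x4=1110]: 01010101  (ones: 4)
  rows 120-127 [x1,x2,x3,x4=1111]: 01010101  (ones: 4)
Count of 1-rows = 0+0+4+4+0+0+4+4+0+0+4+4+0+0+4+4 = 32

32


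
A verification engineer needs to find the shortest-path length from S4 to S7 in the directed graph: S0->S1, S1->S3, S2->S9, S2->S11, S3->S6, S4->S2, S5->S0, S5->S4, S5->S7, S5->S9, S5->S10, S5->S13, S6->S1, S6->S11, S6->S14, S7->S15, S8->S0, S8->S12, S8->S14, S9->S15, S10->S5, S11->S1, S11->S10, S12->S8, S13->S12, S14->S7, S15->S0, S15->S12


BFS layer-by-layer from S4:
  dist 0: {S4}
  dist 1: {S2}
  dist 2: {S9, S11}
  dist 3: {S1, S10, S15}
  dist 4: {S0, S3, S5, S12}
  dist 5: {S6, S7, S8, S13}
  -> S7 reached at distance 5
Shortest path length = 5

5


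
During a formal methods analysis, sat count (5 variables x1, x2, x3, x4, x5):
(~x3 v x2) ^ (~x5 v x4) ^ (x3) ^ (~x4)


CNF with 4 clauses over 5 vars (32 assignments).
An assignment satisfies CNF iff every clause has >=1 true literal.
Check each row (bits = x1,x2,x3,x4,x5; clause T/F shown):
  row 0 [00000]: clauses=TTFT -> 0
  row 1 [00001]: clauses=TFFT -> 0
  row 2 [00010]: clauses=TTFF -> 0
  row 3 [00011]: clauses=TTFF -> 0
  row 4 [00100]: clauses=FTTT -> 0
  row 5 [00101]: clauses=FFTT -> 0
  row 6 [00110]: clauses=FTTF -> 0
  row 7 [00111]: clauses=FTTF -> 0
  row 8 [01000]: clauses=TTFT -> 0
  row 9 [01001]: clauses=TFFT -> 0
  row 10 [01010]: clauses=TTFF -> 0
  row 11 [01011]: clauses=TTFF -> 0
  row 12 [01100]: clauses=TTTT -> 1
  row 13 [01101]: clauses=TFTT -> 0
  row 14 [01110]: clauses=TTTF -> 0
  row 15 [01111]: clauses=TTTF -> 0
  row 16 [10000]: clauses=TTFT -> 0
  row 17 [10001]: clauses=TFFT -> 0
  row 18 [10010]: clauses=TTFF -> 0
  row 19 [10011]: clauses=TTFF -> 0
  row 20 [10100]: clauses=FTTT -> 0
  row 21 [10101]: clauses=FFTT -> 0
  row 22 [10110]: clauses=FTTF -> 0
  row 23 [10111]: clauses=FTTF -> 0
  row 24 [11000]: clauses=TTFT -> 0
  row 25 [11001]: clauses=TFFT -> 0
  row 26 [11010]: clauses=TTFF -> 0
  row 27 [11011]: clauses=TTFF -> 0
  row 28 [11100]: clauses=TTTT -> 1
  row 29 [11101]: clauses=TFTT -> 0
  row 30 [11110]: clauses=TTTF -> 0
  row 31 [11111]: clauses=TTTF -> 0
Full result column, 8 rows per line (x1,x2 fixed per line; x3,x4,x5 runs 000..111 left to right):
  rows 0-7 [x1,x2=00]: 00000000  (ones: 0)
  rows 8-15 [x1,x2=01]: 00001000  (ones: 1)
  rows 16-23 [x1,x2=10]: 00000000  (ones: 0)
  rows 24-31 [x1,x2=11]: 00001000  (ones: 1)
Satisfying assignments = 0+1+0+1 = 2

2


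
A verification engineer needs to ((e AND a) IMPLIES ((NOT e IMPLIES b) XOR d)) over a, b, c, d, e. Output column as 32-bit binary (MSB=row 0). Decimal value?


Formula: ((e AND a) IMPLIES ((NOT e IMPLIES b) XOR d)) over a, b, c, d, e (32 rows)
Evaluate each row (bits = a,b,c,d,e, MSB first):
  row 0 [00000]: ((0 AND 0) IMPLIES ((NOT 0 IMPLIES 0) XOR 0)) -> 1
  row 1 [00001]: ((1 AND 0) IMPLIES ((NOT 1 IMPLIES 0) XOR 0)) -> 1
  row 2 [00010]: ((0 AND 0) IMPLIES ((NOT 0 IMPLIES 0) XOR 1)) -> 1
  row 3 [00011]: ((1 AND 0) IMPLIES ((NOT 1 IMPLIES 0) XOR 1)) -> 1
  row 4 [00100]: ((0 AND 0) IMPLIES ((NOT 0 IMPLIES 0) XOR 0)) -> 1
  row 5 [00101]: ((1 AND 0) IMPLIES ((NOT 1 IMPLIES 0) XOR 0)) -> 1
  row 6 [00110]: ((0 AND 0) IMPLIES ((NOT 0 IMPLIES 0) XOR 1)) -> 1
  row 7 [00111]: ((1 AND 0) IMPLIES ((NOT 1 IMPLIES 0) XOR 1)) -> 1
  row 8 [01000]: ((0 AND 0) IMPLIES ((NOT 0 IMPLIES 1) XOR 0)) -> 1
  row 9 [01001]: ((1 AND 0) IMPLIES ((NOT 1 IMPLIES 1) XOR 0)) -> 1
  row 10 [01010]: ((0 AND 0) IMPLIES ((NOT 0 IMPLIES 1) XOR 1)) -> 1
  row 11 [01011]: ((1 AND 0) IMPLIES ((NOT 1 IMPLIES 1) XOR 1)) -> 1
  row 12 [01100]: ((0 AND 0) IMPLIES ((NOT 0 IMPLIES 1) XOR 0)) -> 1
  row 13 [01101]: ((1 AND 0) IMPLIES ((NOT 1 IMPLIES 1) XOR 0)) -> 1
  row 14 [01110]: ((0 AND 0) IMPLIES ((NOT 0 IMPLIES 1) XOR 1)) -> 1
  row 15 [01111]: ((1 AND 0) IMPLIES ((NOT 1 IMPLIES 1) XOR 1)) -> 1
  row 16 [10000]: ((0 AND 1) IMPLIES ((NOT 0 IMPLIES 0) XOR 0)) -> 1
  row 17 [10001]: ((1 AND 1) IMPLIES ((NOT 1 IMPLIES 0) XOR 0)) -> 1
  row 18 [10010]: ((0 AND 1) IMPLIES ((NOT 0 IMPLIES 0) XOR 1)) -> 1
  row 19 [10011]: ((1 AND 1) IMPLIES ((NOT 1 IMPLIES 0) XOR 1)) -> 0
  row 20 [10100]: ((0 AND 1) IMPLIES ((NOT 0 IMPLIES 0) XOR 0)) -> 1
  row 21 [10101]: ((1 AND 1) IMPLIES ((NOT 1 IMPLIES 0) XOR 0)) -> 1
  row 22 [10110]: ((0 AND 1) IMPLIES ((NOT 0 IMPLIES 0) XOR 1)) -> 1
  row 23 [10111]: ((1 AND 1) IMPLIES ((NOT 1 IMPLIES 0) XOR 1)) -> 0
  row 24 [11000]: ((0 AND 1) IMPLIES ((NOT 0 IMPLIES 1) XOR 0)) -> 1
  row 25 [11001]: ((1 AND 1) IMPLIES ((NOT 1 IMPLIES 1) XOR 0)) -> 1
  row 26 [11010]: ((0 AND 1) IMPLIES ((NOT 0 IMPLIES 1) XOR 1)) -> 1
  row 27 [11011]: ((1 AND 1) IMPLIES ((NOT 1 IMPLIES 1) XOR 1)) -> 0
  row 28 [11100]: ((0 AND 1) IMPLIES ((NOT 0 IMPLIES 1) XOR 0)) -> 1
  row 29 [11101]: ((1 AND 1) IMPLIES ((NOT 1 IMPLIES 1) XOR 0)) -> 1
  row 30 [11110]: ((0 AND 1) IMPLIES ((NOT 0 IMPLIES 1) XOR 1)) -> 1
  row 31 [11111]: ((1 AND 1) IMPLIES ((NOT 1 IMPLIES 1) XOR 1)) -> 0
Full result column, 4 rows per line (a,b,c fixed per line; d,e runs 00..11 left to right):
  rows 0-3 [a,b,c=000]: 1111  = hex F
  rows 4-7 [a,b,c=001]: 1111  = hex F
  rows 8-11 [a,b,c=010]: 1111  = hex F
  rows 12-15 [a,b,c=011]: 1111  = hex F
  rows 16-19 [a,b,c=100]: 1110  = hex E
  rows 20-23 [a,b,c=101]: 1110  = hex E
  rows 24-27 [a,b,c=110]: 1110  = hex E
  rows 28-31 [a,b,c=111]: 1110  = hex E
Output column (row 0 .. row 31) = 11111111111111111110111011101110
Output column grouped in 4s = 1111 1111 1111 1111 1110 1110 1110 1110 = 0xFFFFEEEE
Convert to decimal digit by digit (value = value*16 + digit):
  F -> 15
  15*16 + 15 (F) = 255
  255*16 + 15 (F) = 4095
  4095*16 + 15 (F) = 65535
  65535*16 + 14 (E) = 1048574
  1048574*16 + 14 (E) = 16777198
  16777198*16 + 14 (E) = 268435182
  268435182*16 + 14 (E) = 4294962926
Decimal = 4294962926

4294962926


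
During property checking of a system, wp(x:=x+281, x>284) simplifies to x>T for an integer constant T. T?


Formula: wp(x:=E, P) = P[E/x] (substitute E for x in postcondition)
Step 1: Postcondition: x>284
Step 2: Substitute x+281 for x: x+281>284
Step 3: Solve for x: x > 284-281 = 3

3


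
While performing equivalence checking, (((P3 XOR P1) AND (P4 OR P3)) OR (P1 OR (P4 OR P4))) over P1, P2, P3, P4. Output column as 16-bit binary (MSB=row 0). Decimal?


Formula: (((P3 XOR P1) AND (P4 OR P3)) OR (P1 OR (P4 OR P4))) over P1, P2, P3, P4 (16 rows)
Evaluate each row (bits = P1,P2,P3,P4, MSB first):
  row 0 [0000]: (((0 XOR 0) AND (0 OR 0)) OR (0 OR (0 OR 0))) -> 0
  row 1 [0001]: (((0 XOR 0) AND (1 OR 0)) OR (0 OR (1 OR 1))) -> 1
  row 2 [0010]: (((1 XOR 0) AND (0 OR 1)) OR (0 OR (0 OR 0))) -> 1
  row 3 [0011]: (((1 XOR 0) AND (1 OR 1)) OR (0 OR (1 OR 1))) -> 1
  row 4 [0100]: (((0 XOR 0) AND (0 OR 0)) OR (0 OR (0 OR 0))) -> 0
  row 5 [0101]: (((0 XOR 0) AND (1 OR 0)) OR (0 OR (1 OR 1))) -> 1
  row 6 [0110]: (((1 XOR 0) AND (0 OR 1)) OR (0 OR (0 OR 0))) -> 1
  row 7 [0111]: (((1 XOR 0) AND (1 OR 1)) OR (0 OR (1 OR 1))) -> 1
  row 8 [1000]: (((0 XOR 1) AND (0 OR 0)) OR (1 OR (0 OR 0))) -> 1
  row 9 [1001]: (((0 XOR 1) AND (1 OR 0)) OR (1 OR (1 OR 1))) -> 1
  row 10 [1010]: (((1 XOR 1) AND (0 OR 1)) OR (1 OR (0 OR 0))) -> 1
  row 11 [1011]: (((1 XOR 1) AND (1 OR 1)) OR (1 OR (1 OR 1))) -> 1
  row 12 [1100]: (((0 XOR 1) AND (0 OR 0)) OR (1 OR (0 OR 0))) -> 1
  row 13 [1101]: (((0 XOR 1) AND (1 OR 0)) OR (1 OR (1 OR 1))) -> 1
  row 14 [1110]: (((1 XOR 1) AND (0 OR 1)) OR (1 OR (0 OR 0))) -> 1
  row 15 [1111]: (((1 XOR 1) AND (1 OR 1)) OR (1 OR (1 OR 1))) -> 1
Full result column, 4 rows per line (P1,P2 fixed per line; P3,P4 runs 00..11 left to right):
  rows 0-3 [P1,P2=00]: 0111  = hex 7
  rows 4-7 [P1,P2=01]: 0111  = hex 7
  rows 8-11 [P1,P2=10]: 1111  = hex F
  rows 12-15 [P1,P2=11]: 1111  = hex F
Output column (row 0 .. row 15) = 0111011111111111
Output column grouped in 4s = 0111 0111 1111 1111 = 0x77FF
Convert to decimal digit by digit (value = value*16 + digit):
  7 -> 7
  7*16 + 7 = 119
  119*16 + 15 (F) = 1919
  1919*16 + 15 (F) = 30719
Decimal = 30719

30719


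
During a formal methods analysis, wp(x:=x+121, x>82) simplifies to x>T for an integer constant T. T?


Formula: wp(x:=E, P) = P[E/x] (substitute E for x in postcondition)
Step 1: Postcondition: x>82
Step 2: Substitute x+121 for x: x+121>82
Step 3: Solve for x: x > 82-121 = -39

-39


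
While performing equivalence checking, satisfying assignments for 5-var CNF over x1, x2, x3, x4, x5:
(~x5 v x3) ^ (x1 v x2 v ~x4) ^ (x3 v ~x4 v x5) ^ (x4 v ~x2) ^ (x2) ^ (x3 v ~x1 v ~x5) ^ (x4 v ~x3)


CNF with 7 clauses over 5 vars (32 assignments).
An assignment satisfies CNF iff every clause has >=1 true literal.
Check each row (bits = x1,x2,x3,x4,x5; clause T/F shown):
  row 0 [00000]: clauses=TTTTFTT -> 0
  row 1 [00001]: clauses=FTTTFTT -> 0
  row 2 [00010]: clauses=TFFTFTT -> 0
  row 3 [00011]: clauses=FFTTFTT -> 0
  row 4 [00100]: clauses=TTTTFTF -> 0
  row 5 [00101]: clauses=TTTTFTF -> 0
  row 6 [00110]: clauses=TFTTFTT -> 0
  row 7 [00111]: clauses=TFTTFTT -> 0
  row 8 [01000]: clauses=TTTFTTT -> 0
  row 9 [01001]: clauses=FTTFTTT -> 0
  row 10 [01010]: clauses=TTFTTTT -> 0
  row 11 [01011]: clauses=FTTTTTT -> 0
  row 12 [01100]: clauses=TTTFTTF -> 0
  row 13 [01101]: clauses=TTTFTTF -> 0
  row 14 [01110]: clauses=TTTTTTT -> 1
  row 15 [01111]: clauses=TTTTTTT -> 1
  row 16 [10000]: clauses=TTTTFTT -> 0
  row 17 [10001]: clauses=FTTTFFT -> 0
  row 18 [10010]: clauses=TTFTFTT -> 0
  row 19 [10011]: clauses=FTTTFFT -> 0
  row 20 [10100]: clauses=TTTTFTF -> 0
  row 21 [10101]: clauses=TTTTFTF -> 0
  row 22 [10110]: clauses=TTTTFTT -> 0
  row 23 [10111]: clauses=TTTTFTT -> 0
  row 24 [11000]: clauses=TTTFTTT -> 0
  row 25 [11001]: clauses=FTTFTFT -> 0
  row 26 [11010]: clauses=TTFTTTT -> 0
  row 27 [11011]: clauses=FTTTTFT -> 0
  row 28 [11100]: clauses=TTTFTTF -> 0
  row 29 [11101]: clauses=TTTFTTF -> 0
  row 30 [11110]: clauses=TTTTTTT -> 1
  row 31 [11111]: clauses=TTTTTTT -> 1
Full result column, 8 rows per line (x1,x2 fixed per line; x3,x4,x5 runs 000..111 left to right):
  rows 0-7 [x1,x2=00]: 00000000  (ones: 0)
  rows 8-15 [x1,x2=01]: 00000011  (ones: 2)
  rows 16-23 [x1,x2=10]: 00000000  (ones: 0)
  rows 24-31 [x1,x2=11]: 00000011  (ones: 2)
Satisfying assignments = 0+2+0+2 = 4

4


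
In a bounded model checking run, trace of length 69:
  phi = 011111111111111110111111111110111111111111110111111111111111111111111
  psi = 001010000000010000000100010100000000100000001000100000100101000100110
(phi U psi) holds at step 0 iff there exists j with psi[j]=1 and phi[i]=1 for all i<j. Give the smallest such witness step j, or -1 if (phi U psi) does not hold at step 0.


(phi U psi) at 0: need smallest j with psi[j]=1 and phi[i]=1 for all i in [0,j).
Scan from step 0:
  step 0: phi=0 -> phi-prefix broken from here
  step 2: psi=1 but phi already failed -> not a witness
  step 4: psi=1 but phi already failed -> not a witness
  step 13: psi=1 but phi already failed -> not a witness
  step 21: psi=1 but phi already failed -> not a witness
  step 25: psi=1 but phi already failed -> not a witness
  step 27: psi=1 but phi already failed -> not a witness
  step 36: psi=1 but phi already failed -> not a witness
  step 44: psi=1 but phi already failed -> not a witness
  step 48: psi=1 but phi already failed -> not a witness
  step 54: psi=1 but phi already failed -> not a witness
  step 57: psi=1 but phi already failed -> not a witness
  step 59: psi=1 but phi already failed -> not a witness
  step 63: psi=1 but phi already failed -> not a witness
  step 66: psi=1 but phi already failed -> not a witness
  step 67: psi=1 but phi already failed -> not a witness
  end of trace: no witness -> -1
Witness step = -1

-1


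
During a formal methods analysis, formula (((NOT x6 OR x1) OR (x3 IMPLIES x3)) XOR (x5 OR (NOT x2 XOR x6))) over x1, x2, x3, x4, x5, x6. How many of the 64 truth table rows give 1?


Formula: (((NOT x6 OR x1) OR (x3 IMPLIES x3)) XOR (x5 OR (NOT x2 XOR x6))) over 6 vars (64 rows)
Evaluate each row (x1, x2, x3, x4, x5, x6 as bits, MSB first):
  row 0 [000000]: (((NOT 0 OR 0) OR (0 IMPLIES 0)) XOR (0 OR (NOT 0 XOR 0))) -> 0
  row 1 [000001]: (((NOT 1 OR 0) OR (0 IMPLIES 0)) XOR (0 OR (NOT 0 XOR 1))) -> 1
  row 2 [000010]: (((NOT 0 OR 0) OR (0 IMPLIES 0)) XOR (1 OR (NOT 0 XOR 0))) -> 0
  row 3 [000011]: (((NOT 1 OR 0) OR (0 IMPLIES 0)) XOR (1 OR (NOT 0 XOR 1))) -> 0
  row 4 [000100]: (((NOT 0 OR 0) OR (0 IMPLIES 0)) XOR (0 OR (NOT 0 XOR 0))) -> 0
  (every remaining row is evaluated the same way; all 64 results are listed next)
Full result column, 8 rows per line (x1,x2,x3 fixed per line; x4,x5,x6 runs 000..111 left to right):
  rows 0-7 [x1,x2,x3=000]: 01000100  (ones: 2)
  rows 8-15 [x1,x2,x3=001]: 01000100  (ones: 2)
  rows 16-23 [x1,x2,x3=010]: 10001000  (ones: 2)
  rows 24-31 [x1,x2,x3=011]: 10001000  (ones: 2)
  rows 32-39 [x1,x2,x3=100]: 01000100  (ones: 2)
  rows 40-47 [x1,x2,x3=101]: 01000100  (ones: 2)
  rows 48-55 [x1,x2,x3=110]: 10001000  (ones: 2)
  rows 56-63 [x1,x2,x3=111]: 10001000  (ones: 2)
Count of 1-rows = 2+2+2+2+2+2+2+2 = 16

16


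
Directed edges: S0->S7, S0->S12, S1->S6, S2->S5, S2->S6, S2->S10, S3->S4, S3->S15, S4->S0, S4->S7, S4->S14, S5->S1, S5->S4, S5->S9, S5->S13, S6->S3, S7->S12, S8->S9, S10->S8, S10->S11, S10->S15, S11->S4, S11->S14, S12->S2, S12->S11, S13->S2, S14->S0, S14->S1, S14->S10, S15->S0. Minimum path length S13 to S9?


BFS layer-by-layer from S13:
  dist 0: {S13}
  dist 1: {S2}
  dist 2: {S5, S6, S10}
  dist 3: {S1, S3, S4, S8, S9, S11, S15}
  -> S9 reached at distance 3
Shortest path length = 3

3


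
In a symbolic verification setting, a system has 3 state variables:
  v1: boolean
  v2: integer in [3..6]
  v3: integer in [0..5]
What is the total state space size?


State space = product of domain sizes of all variables.
Domain sizes:
  v1 (boolean): 2
  v2 (integer in [3..6]): 4
  v3 (integer in [0..5]): 6
Product = 2 * 4 * 6 = 48

48


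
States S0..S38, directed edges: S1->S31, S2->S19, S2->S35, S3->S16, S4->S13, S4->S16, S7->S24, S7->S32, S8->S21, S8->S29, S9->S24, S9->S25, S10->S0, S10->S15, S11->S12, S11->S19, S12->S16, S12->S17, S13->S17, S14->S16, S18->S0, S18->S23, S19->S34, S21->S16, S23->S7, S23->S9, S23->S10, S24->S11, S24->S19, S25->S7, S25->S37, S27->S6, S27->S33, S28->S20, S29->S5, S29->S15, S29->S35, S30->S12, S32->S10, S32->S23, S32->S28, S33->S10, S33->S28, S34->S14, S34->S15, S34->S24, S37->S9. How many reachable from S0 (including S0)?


BFS from S0:
  layer 0: {S0}
Reachable set: {S0}
Count = 1

1


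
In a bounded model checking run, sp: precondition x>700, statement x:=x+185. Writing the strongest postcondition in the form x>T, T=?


Formula: sp(P, x:=E) = exists old_x. (x = E[old_x/x]) AND P[old_x/x] (old_x is the value of x before the assignment; eliminate old_x by solving x = E[old_x/x] for old_x)
Step 1: Precondition P: x>700, i.e. old_x > 700
Step 2: Assignment gives x = old_x + 185, so old_x = x - 185
Step 3: Substitute into P: x - 185 > 700
Step 4: Simplify: x > 700+185 = 885

885


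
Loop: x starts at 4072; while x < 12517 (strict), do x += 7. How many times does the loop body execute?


Step 1: x goes from 4072 toward 12517 by 7; the body runs while x<12517, so iterations = ceil((bound-start)/step)
Step 2: Distance=8445
Step 3: ceil(8445/7)=1207

1207


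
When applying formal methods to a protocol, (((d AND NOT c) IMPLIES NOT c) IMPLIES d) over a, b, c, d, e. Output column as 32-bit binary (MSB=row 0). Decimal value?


Formula: (((d AND NOT c) IMPLIES NOT c) IMPLIES d) over a, b, c, d, e (32 rows)
Evaluate each row (bits = a,b,c,d,e, MSB first):
  row 0 [00000]: (((0 AND NOT 0) IMPLIES NOT 0) IMPLIES 0) -> 0
  row 1 [00001]: (((0 AND NOT 0) IMPLIES NOT 0) IMPLIES 0) -> 0
  row 2 [00010]: (((1 AND NOT 0) IMPLIES NOT 0) IMPLIES 1) -> 1
  row 3 [00011]: (((1 AND NOT 0) IMPLIES NOT 0) IMPLIES 1) -> 1
  row 4 [00100]: (((0 AND NOT 1) IMPLIES NOT 1) IMPLIES 0) -> 0
  row 5 [00101]: (((0 AND NOT 1) IMPLIES NOT 1) IMPLIES 0) -> 0
  row 6 [00110]: (((1 AND NOT 1) IMPLIES NOT 1) IMPLIES 1) -> 1
  row 7 [00111]: (((1 AND NOT 1) IMPLIES NOT 1) IMPLIES 1) -> 1
  row 8 [01000]: (((0 AND NOT 0) IMPLIES NOT 0) IMPLIES 0) -> 0
  row 9 [01001]: (((0 AND NOT 0) IMPLIES NOT 0) IMPLIES 0) -> 0
  row 10 [01010]: (((1 AND NOT 0) IMPLIES NOT 0) IMPLIES 1) -> 1
  row 11 [01011]: (((1 AND NOT 0) IMPLIES NOT 0) IMPLIES 1) -> 1
  row 12 [01100]: (((0 AND NOT 1) IMPLIES NOT 1) IMPLIES 0) -> 0
  row 13 [01101]: (((0 AND NOT 1) IMPLIES NOT 1) IMPLIES 0) -> 0
  row 14 [01110]: (((1 AND NOT 1) IMPLIES NOT 1) IMPLIES 1) -> 1
  row 15 [01111]: (((1 AND NOT 1) IMPLIES NOT 1) IMPLIES 1) -> 1
  row 16 [10000]: (((0 AND NOT 0) IMPLIES NOT 0) IMPLIES 0) -> 0
  row 17 [10001]: (((0 AND NOT 0) IMPLIES NOT 0) IMPLIES 0) -> 0
  row 18 [10010]: (((1 AND NOT 0) IMPLIES NOT 0) IMPLIES 1) -> 1
  row 19 [10011]: (((1 AND NOT 0) IMPLIES NOT 0) IMPLIES 1) -> 1
  row 20 [10100]: (((0 AND NOT 1) IMPLIES NOT 1) IMPLIES 0) -> 0
  row 21 [10101]: (((0 AND NOT 1) IMPLIES NOT 1) IMPLIES 0) -> 0
  row 22 [10110]: (((1 AND NOT 1) IMPLIES NOT 1) IMPLIES 1) -> 1
  row 23 [10111]: (((1 AND NOT 1) IMPLIES NOT 1) IMPLIES 1) -> 1
  row 24 [11000]: (((0 AND NOT 0) IMPLIES NOT 0) IMPLIES 0) -> 0
  row 25 [11001]: (((0 AND NOT 0) IMPLIES NOT 0) IMPLIES 0) -> 0
  row 26 [11010]: (((1 AND NOT 0) IMPLIES NOT 0) IMPLIES 1) -> 1
  row 27 [11011]: (((1 AND NOT 0) IMPLIES NOT 0) IMPLIES 1) -> 1
  row 28 [11100]: (((0 AND NOT 1) IMPLIES NOT 1) IMPLIES 0) -> 0
  row 29 [11101]: (((0 AND NOT 1) IMPLIES NOT 1) IMPLIES 0) -> 0
  row 30 [11110]: (((1 AND NOT 1) IMPLIES NOT 1) IMPLIES 1) -> 1
  row 31 [11111]: (((1 AND NOT 1) IMPLIES NOT 1) IMPLIES 1) -> 1
Full result column, 4 rows per line (a,b,c fixed per line; d,e runs 00..11 left to right):
  rows 0-3 [a,b,c=000]: 0011  = hex 3
  rows 4-7 [a,b,c=001]: 0011  = hex 3
  rows 8-11 [a,b,c=010]: 0011  = hex 3
  rows 12-15 [a,b,c=011]: 0011  = hex 3
  rows 16-19 [a,b,c=100]: 0011  = hex 3
  rows 20-23 [a,b,c=101]: 0011  = hex 3
  rows 24-27 [a,b,c=110]: 0011  = hex 3
  rows 28-31 [a,b,c=111]: 0011  = hex 3
Output column (row 0 .. row 31) = 00110011001100110011001100110011
Output column grouped in 4s = 0011 0011 0011 0011 0011 0011 0011 0011 = 0x33333333
Convert to decimal digit by digit (value = value*16 + digit):
  3 -> 3
  3*16 + 3 = 51
  51*16 + 3 = 819
  819*16 + 3 = 13107
  13107*16 + 3 = 209715
  209715*16 + 3 = 3355443
  3355443*16 + 3 = 53687091
  53687091*16 + 3 = 858993459
Decimal = 858993459

858993459
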